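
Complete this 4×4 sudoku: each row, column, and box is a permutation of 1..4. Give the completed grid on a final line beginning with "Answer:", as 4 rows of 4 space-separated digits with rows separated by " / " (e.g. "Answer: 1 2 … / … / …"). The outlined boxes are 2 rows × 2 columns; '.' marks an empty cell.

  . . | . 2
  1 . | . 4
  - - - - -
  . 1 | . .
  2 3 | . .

Step 1. [r4c3∈{1,4}] 4 has one home in row 4: r4c3 ⇒ r4c3=4.
Step 2. [r1c1∈{3,4}] across col 1, 3 lands solely at r1c1, so r1c1=3.
Step 3. [r3c4∈{3}] r3c4 has the single candidate 3. So r3c4=3.
Step 4. [r2c3∈{3}] only 3 remains possible at r2c3, so r2c3=3.
Step 5. [r1c2∈{4}] r1c2 is down to just 4 ⇒ r1c2=4.
Step 6. [r3c1∈{4}] r3c1 is down to just 4. So r3c1=4.
Step 7. [r3c3∈{2}] nothing but 2 survives at r3c3, so r3c3=2.
Step 8. [r2c2∈{2}] only 2 remains possible at r2c2, so r2c2=2.
Step 9. [r1c3∈{1}] nothing but 1 survives at r1c3 ⇒ r1c3=1.
Step 10. [r4c4∈{1}] r4c4 is down to just 1. So r4c4=1.

Answer: 3 4 1 2 / 1 2 3 4 / 4 1 2 3 / 2 3 4 1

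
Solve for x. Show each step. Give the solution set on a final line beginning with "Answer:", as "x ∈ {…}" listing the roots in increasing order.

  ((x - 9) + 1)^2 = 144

Step 1. [((x - 9) + 1)^2 = 144] √ both sides: 144 ≥ 0 gives two branches, so sqrt: (x - 9) + 1 = 12 or -12.
Step 2. [(x - 9) + 1 = 12 or -12] subtract 1: x sits inside (… + 1), so sub: x - 9 = 11 or -13.
Step 3. [x - 9 = 11 or -13] -9 is outermost — add 9 both sides. So sub: x = 20 or -4.

Answer: x ∈ {-4, 20}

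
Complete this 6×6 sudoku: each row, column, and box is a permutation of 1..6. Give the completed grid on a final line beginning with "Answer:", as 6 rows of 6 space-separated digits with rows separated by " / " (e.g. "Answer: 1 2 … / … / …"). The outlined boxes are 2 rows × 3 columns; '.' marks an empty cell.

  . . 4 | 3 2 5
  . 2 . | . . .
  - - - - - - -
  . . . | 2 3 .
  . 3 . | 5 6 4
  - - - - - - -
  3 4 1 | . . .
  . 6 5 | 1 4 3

Step 1. [r4c1∈{1,2}] 1 has one home in row 4: r4c1. So r4c1=1.
Step 2. [r1c1∈{6}] r1c1 has the single candidate 6 ⇒ r1c1=6.
Step 3. [r5c4∈{6}] r5c4 is down to just 6 ⇒ r5c4=6.
Step 4. [r3c2∈{5}] r3c2 is down to just 5 ⇒ r3c2=5.
Step 5. [r2c6∈{1,6}] in row 2, 6 fits only at r2c6, so r2c6=6.
Step 6. [r2c1∈{5}] nothing but 5 survives at r2c1 ⇒ r2c1=5.
Step 7. [r1c2∈{1}] nothing but 1 survives at r1c2. So r1c2=1.
Step 8. [r6c1∈{2}] nothing but 2 survives at r6c1. So r6c1=2.
Step 9. [r2c4∈{4}] r2c4 has the single candidate 4 ⇒ r2c4=4.
Step 10. [r4c3∈{2}] nothing but 2 survives at r4c3 ⇒ r4c3=2.
Step 11. [r2c3∈{3}] only 3 remains possible at r2c3, so r2c3=3.
Step 12. [r3c6∈{1}] r3c6 has the single candidate 1, so r3c6=1.
Step 13. [r5c6∈{2}] nothing but 2 survives at r5c6 ⇒ r5c6=2.
Step 14. [r3c3∈{6}] r3c3's peers cover all but 6 ⇒ r3c3=6.
Step 15. [r5c5∈{5}] r5c5's peers cover all but 5 ⇒ r5c5=5.
Step 16. [r2c5∈{1}] only 1 remains possible at r2c5 ⇒ r2c5=1.
Step 17. [r3c1∈{4}] r3c1 is down to just 4, so r3c1=4.

Answer: 6 1 4 3 2 5 / 5 2 3 4 1 6 / 4 5 6 2 3 1 / 1 3 2 5 6 4 / 3 4 1 6 5 2 / 2 6 5 1 4 3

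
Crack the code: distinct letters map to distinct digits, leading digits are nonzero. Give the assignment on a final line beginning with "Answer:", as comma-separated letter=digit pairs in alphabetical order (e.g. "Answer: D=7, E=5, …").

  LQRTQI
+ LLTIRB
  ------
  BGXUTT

Step 1. [col 1: I + B ≡ T (mod 10)] I=3 is one option consistent with column 1 (I + B ≡ T (mod 10), carry-in 0) — take it, so I=3.
Step 2. [col 1: I + B ≡ T (mod 10)] several values work for T in column 1 (I + B ≡ T (mod 10), carry-in 0); try T=7. So T=7.
Step 3. [col 1: I + B ≡ T (mod 10)] in column 1 we have I+B≡T with carry-in 0; given I=3, T=7 and digits 3,7 already taken and all letters distinct, that pins B to 4. So B=4.
Step 4. [col 2: Q + R ≡ T (mod 10)] several values work for Q in column 2 (Q + R ≡ T (mod 10), carry-in 0); try Q=6, so Q=6.
Step 5. [col 2: Q + R ≡ T (mod 10)] column 2: given Q=6, T=7, carry-in 0, and digits 3,4,6,7 already taken and all letters distinct, Q+R≡T (mod 10) forces R=1, so R=1.
Step 6. [col 3: T + I ≡ U (mod 10)] from column 3 (T=7, I=3, carry-in 0, digits 1,3,4,6,7 already taken and all letters distinct): U must equal 0, so U=0.
Step 7. [col 4: R + T ≡ X (mod 10)] from column 4 (R=1, T=7, carry-in 1, digits 0,1,3,4,6,7 already taken and all letters distinct): X must equal 9, so X=9.
Step 8. [col 5: Q + L ≡ G (mod 10)] column 5: given Q=6, carry-in 0, and digits 0,1,3,4,6,7,9 already taken and all letters distinct, Q+L≡G (mod 10) forces G=8. So G=8.
Step 9. [col 5: Q + L ≡ G (mod 10)] in column 5 we have Q+L≡G with carry-in 0; given Q=6, G=8 and digits 0,1,3,4,6,7,8,9 already taken and all letters distinct, that pins L to 2. So L=2.

Answer: B=4, G=8, I=3, L=2, Q=6, R=1, T=7, U=0, X=9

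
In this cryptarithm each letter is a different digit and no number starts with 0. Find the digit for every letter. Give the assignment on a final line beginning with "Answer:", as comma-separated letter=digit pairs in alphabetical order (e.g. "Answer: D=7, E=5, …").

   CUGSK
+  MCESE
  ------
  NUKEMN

Step 1. [col 1: K + E ≡ N (mod 10)] column 1 (K + E ≡ N (mod 10), carry-in 0) doesn't pin K yet; pick K=5 and continue ⇒ K=5.
Step 2. [col 1: K + E ≡ N (mod 10)] N=1 is one option consistent with column 1 (K + E ≡ N (mod 10), carry-in 0) — take it ⇒ N=1.
Step 3. [col 1: K + E ≡ N (mod 10)] column 1: given K=5, N=1, carry-in 0, and digits 1,5 already taken and all letters distinct, K+E≡N (mod 10) forces E=6, so E=6.
Step 4. [col 2: S + S ≡ M (mod 10)] several values work for M in column 2 (S + S ≡ M (mod 10), carry-in 1); try M=9 ⇒ M=9.
Step 5. [col 2: S + S ≡ M (mod 10)] column 2 reads S+S+carry(1)=M with M=9; with digits 1,5,6,9 already taken and all letters distinct, the only value for S is 4. So S=4.
Step 6. [col 3: G + E ≡ E (mod 10)] column 3 reads G+E+carry(0)=E with E=6; with digits 1,4,5,6,9 already taken and all letters distinct, the only value for G is 0. So G=0.
Step 7. [col 4: U + C ≡ K (mod 10)] no forcing yet in column 4 (carry-in 0); U=2 is free and consistent — try it ⇒ U=2.
Step 8. [col 4: U + C ≡ K (mod 10)] column 4 reads U+C+carry(0)=K with U=2, K=5; with digits 0,1,2,4,5,6,9 already taken and all letters distinct, the only value for C is 3 ⇒ C=3.

Answer: C=3, E=6, G=0, K=5, M=9, N=1, S=4, U=2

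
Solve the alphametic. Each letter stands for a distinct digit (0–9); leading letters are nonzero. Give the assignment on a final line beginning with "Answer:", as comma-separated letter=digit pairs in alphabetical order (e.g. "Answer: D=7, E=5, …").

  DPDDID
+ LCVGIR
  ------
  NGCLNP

Step 1. [col 1: D + R ≡ P (mod 10)] no forcing yet in column 1 (carry-in 0); P=6 is free and consistent — try it. So P=6.
Step 2. [col 1: D + R ≡ P (mod 10)] several values work for R in column 1 (D + R ≡ P (mod 10), carry-in 0); try R=1. So R=1.
Step 3. [col 1: D + R ≡ P (mod 10)] column 1: given R=1, P=6, carry-in 0, and digits 1,6 already taken and all letters distinct, D+R≡P (mod 10) forces D=5 ⇒ D=5.
Step 4. [col 2: I + I ≡ N (mod 10)] column 2 (I + I ≡ N (mod 10), carry-in 0) doesn't pin I yet; pick I=9 and continue, so I=9.
Step 5. [col 2: I + I ≡ N (mod 10)] column 2: given I=9, carry-in 0, and digits 1,5,6,9 already taken and all letters distinct, I+I≡N (mod 10) forces N=8 ⇒ N=8.
Step 6. [col 3: D + G ≡ L (mod 10)] no forcing yet in column 3 (carry-in 1); L=3 is free and consistent — try it ⇒ L=3.
Step 7. [col 3: D + G ≡ L (mod 10)] in column 3 we have D+G≡L with carry-in 1; given D=5, L=3 and digits 1,3,5,6,8,9 already taken and all letters distinct, that pins G to 7, so G=7.
Step 8. [col 4: D + V ≡ C (mod 10)] column 4: given D=5, carry-in 1, and digits 1,3,5,6,7,8,9 already taken and all letters distinct, D+V≡C (mod 10) forces C=0 ⇒ C=0.
Step 9. [col 4: D + V ≡ C (mod 10)] in column 4 we have D+V≡C with carry-in 1; given D=5, C=0 and digits 0,1,3,5,6,7,8,9 already taken and all letters distinct, that pins V to 4, so V=4.

Answer: C=0, D=5, G=7, I=9, L=3, N=8, P=6, R=1, V=4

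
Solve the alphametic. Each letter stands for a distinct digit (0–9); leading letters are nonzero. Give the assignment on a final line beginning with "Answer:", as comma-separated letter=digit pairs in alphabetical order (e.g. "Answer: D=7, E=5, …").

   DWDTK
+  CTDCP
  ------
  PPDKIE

Step 1. [col 1: K + P ≡ E (mod 10)] column 1 (K + P ≡ E (mod 10), carry-in 0) doesn't pin P yet; pick P=1 and continue, so P=1.
Step 2. [col 1: K + P ≡ E (mod 10)] no forcing yet in column 1 (carry-in 0); K=5 is free and consistent — try it. So K=5.
Step 3. [col 1: K + P ≡ E (mod 10)] from column 1 (K=5, P=1, carry-in 0, digits 1,5 already taken and all letters distinct): E must equal 6. So E=6.
Step 4. [col 2: T + C ≡ I (mod 10)] several values work for T in column 2 (T + C ≡ I (mod 10), carry-in 0); try T=9 ⇒ T=9.
Step 5. [col 2: T + C ≡ I (mod 10)] no forcing yet in column 2 (carry-in 0); I=7 is free and consistent — try it ⇒ I=7.
Step 6. [col 2: T + C ≡ I (mod 10)] in column 2 we have T+C≡I with carry-in 0; given T=9, I=7 and digits 1,5,6,7,9 already taken and all letters distinct, that pins C to 8 ⇒ C=8.
Step 7. [col 3: D + D ≡ K (mod 10)] column 3: given K=5, carry-in 1, and digits 1,5,6,7,8,9 already taken and all letters distinct, D+D≡K (mod 10) forces D=2 ⇒ D=2.
Step 8. [col 4: W + T ≡ D (mod 10)] in column 4 we have W+T≡D with carry-in 0; given T=9, D=2 and digits 1,2,5,6,7,8,9 already taken and all letters distinct, that pins W to 3. So W=3.

Answer: C=8, D=2, E=6, I=7, K=5, P=1, T=9, W=3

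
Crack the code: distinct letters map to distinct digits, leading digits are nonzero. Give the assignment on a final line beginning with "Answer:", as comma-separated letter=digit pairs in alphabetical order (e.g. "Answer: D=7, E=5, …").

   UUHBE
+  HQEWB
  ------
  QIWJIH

Step 1. [col 1: E + B ≡ H (mod 10)] column 1 (E + B ≡ H (mod 10), carry-in 0) doesn't pin E yet; pick E=2 and continue ⇒ E=2.
Step 2. [col 1: E + B ≡ H (mod 10)] B=5 is one option consistent with column 1 (E + B ≡ H (mod 10), carry-in 0) — take it, so B=5.
Step 3. [Q] Q is the leading digit of a 6-digit sum of two 5-digit numbers; the final carry is exactly 1, so Q=1.
Step 4. [col 1: E + B ≡ H (mod 10)] column 1: given E=2, B=5, carry-in 0, and digits 1,2,5 already taken and all letters distinct, E+B≡H (mod 10) forces H=7 ⇒ H=7.
Step 5. [col 2: B + W ≡ I (mod 10)] column 2 (B + W ≡ I (mod 10), carry-in 0) doesn't pin I yet; pick I=3 and continue ⇒ I=3.
Step 6. [col 2: B + W ≡ I (mod 10)] in column 2 we have B+W≡I with carry-in 0; given B=5, I=3 and digits 1,2,3,5,7 already taken and all letters distinct, that pins W to 8, so W=8.
Step 7. [col 3: H + E ≡ J (mod 10)] from column 3 (H=7, E=2, carry-in 1, digits 1,2,3,5,7,8 already taken and all letters distinct): J must equal 0 ⇒ J=0.
Step 8. [col 4: U + Q ≡ W (mod 10)] from column 4 (Q=1, W=8, carry-in 1, digits 0,1,2,3,5,7,8 already taken and all letters distinct): U must equal 6. So U=6.

Answer: B=5, E=2, H=7, I=3, J=0, Q=1, U=6, W=8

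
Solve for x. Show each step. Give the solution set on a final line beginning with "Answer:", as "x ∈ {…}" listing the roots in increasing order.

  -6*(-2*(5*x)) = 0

Step 1. [-6*(-2*(5*x)) = 0] divide by the outer -6, so div: -2*(5*x) = 0.
Step 2. [-2*(5*x) = 0] -2 out front; divide by -2. So div: 5*x = 0.
Step 3. [5*x = 0] 5·(inner) — divide through by 5 ⇒ div: x = 0.

Answer: x ∈ {0}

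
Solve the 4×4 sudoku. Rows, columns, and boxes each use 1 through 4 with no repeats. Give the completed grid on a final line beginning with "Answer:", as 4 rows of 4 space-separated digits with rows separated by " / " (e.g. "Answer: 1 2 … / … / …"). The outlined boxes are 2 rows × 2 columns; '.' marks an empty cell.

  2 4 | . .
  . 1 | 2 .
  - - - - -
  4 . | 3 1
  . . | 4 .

Step 1. [r4c2∈{2,3}] in col 2, 3 fits only at r4c2. So r4c2=3.
Step 2. [r2c1∈{3}] r2c1's peers cover all but 3. So r2c1=3.
Step 3. [r3c2∈{2}] r3c2 has the single candidate 2. So r3c2=2.
Step 4. [r4c1∈{1}] only 1 remains possible at r4c1, so r4c1=1.
Step 5. [r4c4∈{2}] r4c4's peers cover all but 2. So r4c4=2.
Step 6. [r1c4∈{3}] r1c4 has the single candidate 3 ⇒ r1c4=3.
Step 7. [r2c4∈{4}] r2c4 is down to just 4. So r2c4=4.
Step 8. [r1c3∈{1}] nothing but 1 survives at r1c3. So r1c3=1.

Answer: 2 4 1 3 / 3 1 2 4 / 4 2 3 1 / 1 3 4 2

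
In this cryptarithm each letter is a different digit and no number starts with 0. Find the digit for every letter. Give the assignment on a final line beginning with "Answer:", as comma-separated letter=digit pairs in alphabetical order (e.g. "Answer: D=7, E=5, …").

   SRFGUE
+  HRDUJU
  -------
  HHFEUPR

Step 1. [col 1: E + U ≡ R (mod 10)] column 1 (E + U ≡ R (mod 10), carry-in 0) doesn't pin U yet; pick U=4 and continue. So U=4.
Step 2. [col 1: E + U ≡ R (mod 10)] E=3 is one option consistent with column 1 (E + U ≡ R (mod 10), carry-in 0) — take it. So E=3.
Step 3. [H] adding two 6-digit numbers gives at most 6+1 digits, and here it does — H is that final carry and must be 1, so H=1.
Step 4. [col 1: E + U ≡ R (mod 10)] column 1 reads E+U+carry(0)=R with E=3, U=4; with digits 1,3,4 already taken and all letters distinct, the only value for R is 7, so R=7.
Step 5. [col 2: U + J ≡ P (mod 10)] several values work for J in column 2 (U + J ≡ P (mod 10), carry-in 0); try J=2 ⇒ J=2.
Step 6. [col 2: U + J ≡ P (mod 10)] column 2: given U=4, J=2, carry-in 0, and digits 1,2,3,4,7 already taken and all letters distinct, U+J≡P (mod 10) forces P=6 ⇒ P=6.
Step 7. [col 3: G + U ≡ U (mod 10)] from column 3 (U=4, carry-in 0, digits 1,2,3,4,6,7 already taken and all letters distinct): G must equal 0. So G=0.
Step 8. [col 4: F + D ≡ E (mod 10)] column 4 (F + D ≡ E (mod 10), carry-in 0) doesn't pin F yet; pick F=5 and continue, so F=5.
Step 9. [col 4: F + D ≡ E (mod 10)] from column 4 (F=5, E=3, carry-in 0, digits 0,1,2,3,4,5,6,7 already taken and all letters distinct): D must equal 8. So D=8.
Step 10. [col 6: S + H ≡ H (mod 10)] column 6: given H=1, carry-in 1, and digits 0,1,2,3,4,5,6,7,8 already taken and all letters distinct, S+H≡H (mod 10) forces S=9 ⇒ S=9.

Answer: D=8, E=3, F=5, G=0, H=1, J=2, P=6, R=7, S=9, U=4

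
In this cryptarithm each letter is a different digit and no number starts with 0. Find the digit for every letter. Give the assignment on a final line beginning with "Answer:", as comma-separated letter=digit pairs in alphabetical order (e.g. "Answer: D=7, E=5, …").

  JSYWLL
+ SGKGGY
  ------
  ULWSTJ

Step 1. [col 1: L + Y ≡ J (mod 10)] column 1 (L + Y ≡ J (mod 10), carry-in 0) doesn't pin J yet; pick J=5 and continue, so J=5.
Step 2. [col 1: L + Y ≡ J (mod 10)] column 1 (L + Y ≡ J (mod 10), carry-in 0) doesn't pin Y yet; pick Y=8 and continue. So Y=8.
Step 3. [col 1: L + Y ≡ J (mod 10)] from column 1 (Y=8, J=5, carry-in 0, digits 5,8 already taken and all letters distinct): L must equal 7, so L=7.
Step 4. [col 2: L + G ≡ T (mod 10)] column 2 (L + G ≡ T (mod 10), carry-in 1) doesn't pin T yet; pick T=0 and continue, so T=0.
Step 5. [col 2: L + G ≡ T (mod 10)] column 2 reads L+G+carry(1)=T with L=7, T=0; with digits 0,5,7,8 already taken and all letters distinct, the only value for G is 2, so G=2.
Step 6. [col 3: W + G ≡ S (mod 10)] no forcing yet in column 3 (carry-in 1); S=4 is free and consistent — try it, so S=4.
Step 7. [col 3: W + G ≡ S (mod 10)] column 3: given G=2, S=4, carry-in 1, and digits 0,2,4,5,7,8 already taken and all letters distinct, W+G≡S (mod 10) forces W=1, so W=1.
Step 8. [col 4: Y + K ≡ W (mod 10)] column 4 reads Y+K+carry(0)=W with Y=8, W=1; with digits 0,1,2,4,5,7,8 already taken and all letters distinct, the only value for K is 3. So K=3.
Step 9. [col 6: J + S ≡ U (mod 10)] from column 6 (J=5, S=4, carry-in 0, digits 0,1,2,3,4,5,7,8 already taken and all letters distinct): U must equal 9 ⇒ U=9.

Answer: G=2, J=5, K=3, L=7, S=4, T=0, U=9, W=1, Y=8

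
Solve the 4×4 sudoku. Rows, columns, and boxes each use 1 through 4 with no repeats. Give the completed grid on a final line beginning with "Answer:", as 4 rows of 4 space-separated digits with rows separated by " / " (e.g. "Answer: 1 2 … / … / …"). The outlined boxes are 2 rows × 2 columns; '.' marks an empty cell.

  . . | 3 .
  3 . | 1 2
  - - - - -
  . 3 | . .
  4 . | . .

Step 1. [r3c3∈{2,4}] col 3 places 4 nowhere but r3c3, so r3c3=4.
Step 2. [r3c1∈{1,2}] across row 3, 2 lands solely at r3c1, so r3c1=2.
Step 3. [r1c2∈{1,2,4}] in row 1, 2 fits only at r1c2, so r1c2=2.
Step 4. [r4c2∈{1}] r4c2 is down to just 1, so r4c2=1.
Step 5. [r4c4∈{3}] r4c4's peers cover all but 3 ⇒ r4c4=3.
Step 6. [r1c1∈{1}] r1c1's peers cover all but 1 ⇒ r1c1=1.
Step 7. [r1c4∈{4}] r1c4's peers cover all but 4. So r1c4=4.
Step 8. [r4c3∈{2}] only 2 remains possible at r4c3. So r4c3=2.
Step 9. [r2c2∈{4}] nothing but 4 survives at r2c2, so r2c2=4.
Step 10. [r3c4∈{1}] r3c4's peers cover all but 1, so r3c4=1.

Answer: 1 2 3 4 / 3 4 1 2 / 2 3 4 1 / 4 1 2 3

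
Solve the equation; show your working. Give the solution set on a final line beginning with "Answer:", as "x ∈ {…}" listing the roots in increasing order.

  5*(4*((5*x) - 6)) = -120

Step 1. [5*(4*((5*x) - 6)) = -120] leading coefficient 5: divide by 5 ⇒ div: 4*((5*x) - 6) = -24.
Step 2. [4*((5*x) - 6) = -24] leading coefficient 4: divide by 4, so div: (5*x) - 6 = -6.
Step 3. [(5*x) - 6 = -6] peel the -6: add 6 from each side. So sub: 5*x = 0.
Step 4. [5*x = 0] 5·(inner) — divide through by 5. So div: x = 0.

Answer: x ∈ {0}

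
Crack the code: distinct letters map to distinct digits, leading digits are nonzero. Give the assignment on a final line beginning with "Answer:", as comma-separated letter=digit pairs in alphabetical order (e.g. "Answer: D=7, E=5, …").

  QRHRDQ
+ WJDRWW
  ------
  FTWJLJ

Step 1. [col 1: Q + W ≡ J (mod 10)] several values work for J in column 1 (Q + W ≡ J (mod 10), carry-in 0); try J=7, so J=7.
Step 2. [col 1: Q + W ≡ J (mod 10)] W=5 is one option consistent with column 1 (Q + W ≡ J (mod 10), carry-in 0) — take it ⇒ W=5.
Step 3. [col 1: Q + W ≡ J (mod 10)] from column 1 (W=5, J=7, carry-in 0, digits 5,7 already taken and all letters distinct): Q must equal 2 ⇒ Q=2.
Step 4. [col 2: D + W ≡ L (mod 10)] several values work for L in column 2 (D + W ≡ L (mod 10), carry-in 0); try L=4 ⇒ L=4.
Step 5. [col 2: D + W ≡ L (mod 10)] column 2: given W=5, L=4, carry-in 0, and digits 2,4,5,7 already taken and all letters distinct, D+W≡L (mod 10) forces D=9 ⇒ D=9.
Step 6. [col 3: R + R ≡ J (mod 10)] no forcing yet in column 3 (carry-in 1); R=3 is free and consistent — try it ⇒ R=3.
Step 7. [col 4: H + D ≡ W (mod 10)] in column 4 we have H+D≡W with carry-in 0; given D=9, W=5 and digits 2,3,4,5,7,9 already taken and all letters distinct, that pins H to 6. So H=6.
Step 8. [col 5: R + J ≡ T (mod 10)] column 5 reads R+J+carry(1)=T with R=3, J=7; with digits 2,3,4,5,6,7,9 already taken and all letters distinct, the only value for T is 1. So T=1.
Step 9. [col 6: Q + W ≡ F (mod 10)] from column 6 (Q=2, W=5, carry-in 1, digits 1,2,3,4,5,6,7,9 already taken and all letters distinct): F must equal 8, so F=8.

Answer: D=9, F=8, H=6, J=7, L=4, Q=2, R=3, T=1, W=5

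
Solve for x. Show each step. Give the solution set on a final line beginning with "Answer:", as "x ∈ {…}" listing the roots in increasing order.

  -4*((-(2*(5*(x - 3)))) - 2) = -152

Step 1. [-4*((-(2*(5*(x - 3)))) - 2) = -152] divide by the outer -4. So div: (-(2*(5*(x - 3)))) - 2 = 38.
Step 2. [(-(2*(5*(x - 3)))) - 2 = 38] add 2: x sits inside (… - 2), so sub: -(2*(5*(x - 3))) = 40.
Step 3. [-(2*(5*(x - 3))) = 40] leading − — multiply by −1 ⇒ neg: 2*(5*(x - 3)) = -40.
Step 4. [2*(5*(x - 3)) = -40] 2·(inner) — divide through by 2, so div: 5*(x - 3) = -20.
Step 5. [5*(x - 3) = -20] 5 out front; divide by 5 ⇒ div: x - 3 = -4.
Step 6. [x - 3 = -4] peel the -3: add 3 from each side, so sub: x = -1.

Answer: x ∈ {-1}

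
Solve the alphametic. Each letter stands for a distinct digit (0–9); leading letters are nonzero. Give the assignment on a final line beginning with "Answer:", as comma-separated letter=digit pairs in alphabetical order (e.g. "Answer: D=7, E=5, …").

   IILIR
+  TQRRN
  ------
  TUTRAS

Step 1. [col 1: R + N ≡ S (mod 10)] no forcing yet in column 1 (carry-in 0); N=7 is free and consistent — try it, so N=7.
Step 2. [T] adding two 5-digit numbers gives at most 5+1 digits, and here it does — T is that final carry and must be 1. So T=1.
Step 3. [col 1: R + N ≡ S (mod 10)] no forcing yet in column 1 (carry-in 0); R=6 is free and consistent — try it ⇒ R=6.
Step 4. [col 1: R + N ≡ S (mod 10)] column 1 reads R+N+carry(0)=S with R=6, N=7; with digits 1,6,7 already taken and all letters distinct, the only value for S is 3, so S=3.
Step 5. [col 2: I + R ≡ A (mod 10)] several values work for I in column 2 (I + R ≡ A (mod 10), carry-in 1); try I=8, so I=8.
Step 6. [col 2: I + R ≡ A (mod 10)] column 2 reads I+R+carry(1)=A with I=8, R=6; with digits 1,3,6,7,8 already taken and all letters distinct, the only value for A is 5. So A=5.
Step 7. [col 3: L + R ≡ R (mod 10)] from column 3 (R=6, carry-in 1, digits 1,3,5,6,7,8 already taken and all letters distinct): L must equal 9, so L=9.
Step 8. [col 4: I + Q ≡ T (mod 10)] in column 4 we have I+Q≡T with carry-in 1; given I=8, T=1 and digits 1,3,5,6,7,8,9 already taken and all letters distinct, that pins Q to 2, so Q=2.
Step 9. [col 5: I + T ≡ U (mod 10)] column 5: given I=8, T=1, carry-in 1, and digits 1,2,3,5,6,7,8,9 already taken and all letters distinct, I+T≡U (mod 10) forces U=0 ⇒ U=0.

Answer: A=5, I=8, L=9, N=7, Q=2, R=6, S=3, T=1, U=0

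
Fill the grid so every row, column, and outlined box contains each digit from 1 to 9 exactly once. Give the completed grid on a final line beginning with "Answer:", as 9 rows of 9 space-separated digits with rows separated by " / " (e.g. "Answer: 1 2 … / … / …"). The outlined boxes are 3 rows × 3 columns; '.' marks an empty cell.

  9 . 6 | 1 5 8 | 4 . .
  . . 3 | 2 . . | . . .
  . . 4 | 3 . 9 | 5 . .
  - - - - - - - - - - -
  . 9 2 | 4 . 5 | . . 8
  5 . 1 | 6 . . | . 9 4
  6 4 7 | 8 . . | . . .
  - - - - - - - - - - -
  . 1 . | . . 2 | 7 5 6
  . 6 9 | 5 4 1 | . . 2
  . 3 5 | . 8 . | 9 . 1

Step 1. [r3c9∈{7}] only 7 remains possible at r3c9, so r3c9=7.
Step 2. [r6c6∈{3}] nothing but 3 survives at r6c6. So r6c6=3.
Step 3. [r4c8∈{1,3,6,7}] across col 8, 7 lands solely at r4c8. So r4c8=7.
Step 4. [r4c7∈{1,3,6}] across row 4, 6 lands solely at r4c7, so r4c7=6.
Step 5. [r6c5∈{1,2,9}] across row 6, 9 lands solely at r6c5 ⇒ r6c5=9.
Step 6. [r8c1∈{7,8}] in row 8, 7 fits only at r8c1. So r8c1=7.
Step 7. [r5c6∈{7}] r5c6 is down to just 7 ⇒ r5c6=7.
Step 8. [r3c5∈{6}] only 6 remains possible at r3c5 ⇒ r3c5=6.
Step 9. [r7c1∈{4,8}] across row 7, 4 lands solely at r7c1, so r7c1=4.
Step 10. [r5c2∈{8}] only 8 remains possible at r5c2. So r5c2=8.
Step 11. [r3c2∈{2}] r3c2's peers cover all but 2, so r3c2=2.
Step 12. [r5c7∈{2,3}] across row 5, 3 lands solely at r5c7 ⇒ r5c7=3.
Step 13. [r8c7∈{8}] r8c7 is down to just 8, so r8c7=8.
Step 14. [r2c7∈{1}] r2c7 is down to just 1 ⇒ r2c7=1.
Step 15. [r1c8∈{2,3}] in row 1, 2 fits only at r1c8, so r1c8=2.
Step 16. [r3c8∈{8}] r3c8 is down to just 8. So r3c8=8.
Step 17. [r2c2∈{5,7}] across row 2, 5 lands solely at r2c2, so r2c2=5.
Step 18. [r6c8∈{1}] only 1 remains possible at r6c8. So r6c8=1.
Step 19. [r9c1∈{2}] nothing but 2 survives at r9c1, so r9c1=2.
Step 20. [r9c4∈{7}] only 7 remains possible at r9c4 ⇒ r9c4=7.
Step 21. [r6c9∈{5}] r6c9 is down to just 5. So r6c9=5.
Step 22. [r4c5∈{1}] nothing but 1 survives at r4c5 ⇒ r4c5=1.
Step 23. [r7c5∈{3}] only 3 remains possible at r7c5 ⇒ r7c5=3.
Step 24. [r4c1∈{3}] nothing but 3 survives at r4c1 ⇒ r4c1=3.
Step 25. [r2c6∈{4}] only 4 remains possible at r2c6, so r2c6=4.
Step 26. [r2c9∈{9}] r2c9 is down to just 9, so r2c9=9.
Step 27. [r3c1∈{1}] nothing but 1 survives at r3c1, so r3c1=1.
Step 28. [r7c3∈{8}] r7c3 has the single candidate 8 ⇒ r7c3=8.
Step 29. [r6c7∈{2}] r6c7 is down to just 2. So r6c7=2.
Step 30. [r9c6∈{6}] r9c6's peers cover all but 6. So r9c6=6.
Step 31. [r2c5∈{7}] r2c5 has the single candidate 7. So r2c5=7.
Step 32. [r5c5∈{2}] r5c5 is down to just 2 ⇒ r5c5=2.
Step 33. [r7c4∈{9}] r7c4 has the single candidate 9, so r7c4=9.
Step 34. [r1c9∈{3}] r1c9 has the single candidate 3 ⇒ r1c9=3.
Step 35. [r2c1∈{8}] r2c1 is down to just 8 ⇒ r2c1=8.
Step 36. [r2c8∈{6}] r2c8 has the single candidate 6, so r2c8=6.
Step 37. [r9c8∈{4}] only 4 remains possible at r9c8 ⇒ r9c8=4.
Step 38. [r8c8∈{3}] r8c8 is down to just 3. So r8c8=3.
Step 39. [r1c2∈{7}] r1c2's peers cover all but 7, so r1c2=7.

Answer: 9 7 6 1 5 8 4 2 3 / 8 5 3 2 7 4 1 6 9 / 1 2 4 3 6 9 5 8 7 / 3 9 2 4 1 5 6 7 8 / 5 8 1 6 2 7 3 9 4 / 6 4 7 8 9 3 2 1 5 / 4 1 8 9 3 2 7 5 6 / 7 6 9 5 4 1 8 3 2 / 2 3 5 7 8 6 9 4 1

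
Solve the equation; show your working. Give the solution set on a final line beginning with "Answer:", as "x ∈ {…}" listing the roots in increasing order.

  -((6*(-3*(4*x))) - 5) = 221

Step 1. [-((6*(-3*(4*x))) - 5) = 221] LHS negated; negate both sides. So neg: (6*(-3*(4*x))) - 5 = -221.
Step 2. [(6*(-3*(4*x))) - 5 = -221] 5 comes off first (add 5), so sub: 6*(-3*(4*x)) = -216.
Step 3. [6*(-3*(4*x)) = -216] 6 out front; divide by 6, so div: -3*(4*x) = -36.
Step 4. [-3*(4*x) = -36] divide by the outer -3, so div: 4*x = 12.
Step 5. [4*x = 12] 4 out front; divide by 4 ⇒ div: x = 3.

Answer: x ∈ {3}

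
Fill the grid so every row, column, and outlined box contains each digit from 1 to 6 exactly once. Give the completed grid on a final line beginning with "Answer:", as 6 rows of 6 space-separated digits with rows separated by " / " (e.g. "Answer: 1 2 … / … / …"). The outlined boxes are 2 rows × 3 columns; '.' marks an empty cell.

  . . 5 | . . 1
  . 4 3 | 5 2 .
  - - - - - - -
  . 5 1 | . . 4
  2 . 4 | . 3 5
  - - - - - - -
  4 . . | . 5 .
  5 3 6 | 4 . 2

Step 1. [r1c1∈{6}] only 6 remains possible at r1c1. So r1c1=6.
Step 2. [r5c6∈{3,6}] in col 6, 3 fits only at r5c6, so r5c6=3.
Step 3. [r5c4∈{1,6}] row 5 places 6 nowhere but r5c4, so r5c4=6.
Step 4. [r5c3∈{2}] r5c3's peers cover all but 2 ⇒ r5c3=2.
Step 5. [r1c5∈{4}] r1c5's peers cover all but 4, so r1c5=4.
Step 6. [r2c6∈{6}] nothing but 6 survives at r2c6 ⇒ r2c6=6.
Step 7. [r4c4∈{1}] r4c4's peers cover all but 1. So r4c4=1.
Step 8. [r5c2∈{1}] r5c2's peers cover all but 1, so r5c2=1.
Step 9. [r1c4∈{3}] only 3 remains possible at r1c4, so r1c4=3.
Step 10. [r2c1∈{1}] r2c1's peers cover all but 1 ⇒ r2c1=1.
Step 11. [r3c1∈{3}] r3c1 is down to just 3, so r3c1=3.
Step 12. [r3c4∈{2}] r3c4 has the single candidate 2. So r3c4=2.
Step 13. [r6c5∈{1}] only 1 remains possible at r6c5, so r6c5=1.
Step 14. [r4c2∈{6}] r4c2 has the single candidate 6, so r4c2=6.
Step 15. [r1c2∈{2}] r1c2's peers cover all but 2 ⇒ r1c2=2.
Step 16. [r3c5∈{6}] r3c5's peers cover all but 6 ⇒ r3c5=6.

Answer: 6 2 5 3 4 1 / 1 4 3 5 2 6 / 3 5 1 2 6 4 / 2 6 4 1 3 5 / 4 1 2 6 5 3 / 5 3 6 4 1 2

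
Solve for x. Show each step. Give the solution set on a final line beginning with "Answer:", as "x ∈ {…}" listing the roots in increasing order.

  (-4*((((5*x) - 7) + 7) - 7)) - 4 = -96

Step 1. [(-4*((((5*x) - 7) + 7) - 7)) - 4 = -96] 4 comes off first (add 4) ⇒ sub: -4*((((5*x) - 7) + 7) - 7) = -92.
Step 2. [-4*((((5*x) - 7) + 7) - 7) = -92] -4·(inner) — divide through by -4. So div: (((5*x) - 7) + 7) - 7 = 23.
Step 3. [(((5*x) - 7) + 7) - 7 = 23] 7 comes off first (add 7). So sub: ((5*x) - 7) + 7 = 30.
Step 4. [((5*x) - 7) + 7 = 30] subtract 7: x sits inside (… + 7), so sub: (5*x) - 7 = 23.
Step 5. [(5*x) - 7 = 23] peel the -7: add 7 from each side ⇒ sub: 5*x = 30.
Step 6. [5*x = 30] 5 out front; divide by 5. So div: x = 6.

Answer: x ∈ {6}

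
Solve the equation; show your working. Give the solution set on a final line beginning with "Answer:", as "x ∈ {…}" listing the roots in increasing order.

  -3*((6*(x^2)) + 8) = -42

Step 1. [-3*((6*(x^2)) + 8) = -42] divide by the outer -3 ⇒ div: (6*(x^2)) + 8 = 14.
Step 2. [(6*(x^2)) + 8 = 14] subtract 8: x sits inside (… + 8). So sub: 6*(x^2) = 6.
Step 3. [6*(x^2) = 6] divide by the outer 6. So div: x^2 = 1.
Step 4. [x^2 = 1] √ both sides: 1 ≥ 0 gives two branches ⇒ sqrt: x = 1 or -1.

Answer: x ∈ {-1, 1}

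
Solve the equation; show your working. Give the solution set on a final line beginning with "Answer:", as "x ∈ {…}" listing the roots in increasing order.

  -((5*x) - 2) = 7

Step 1. [-((5*x) - 2) = 7] leading − — multiply by −1 ⇒ neg: (5*x) - 2 = -7.
Step 2. [(5*x) - 2 = -7] add 2: x sits inside (… - 2), so sub: 5*x = -5.
Step 3. [5*x = -5] 5 out front; divide by 5 ⇒ div: x = -1.

Answer: x ∈ {-1}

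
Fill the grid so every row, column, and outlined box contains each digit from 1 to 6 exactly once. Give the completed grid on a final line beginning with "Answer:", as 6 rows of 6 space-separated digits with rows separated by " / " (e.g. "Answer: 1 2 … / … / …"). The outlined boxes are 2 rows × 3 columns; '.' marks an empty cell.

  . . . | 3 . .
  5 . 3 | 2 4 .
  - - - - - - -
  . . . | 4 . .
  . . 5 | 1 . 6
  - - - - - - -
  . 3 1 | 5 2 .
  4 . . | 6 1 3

Step 1. [r2c2∈{1,6}] across row 2, 6 lands solely at r2c2 ⇒ r2c2=6.
Step 2. [r3c6∈{2,5}] across col 6, 2 lands solely at r3c6, so r3c6=2.
Step 3. [r3c2∈{1}] r3c2 is down to just 1 ⇒ r3c2=1.
Step 4. [r1c3∈{2,4}] col 3 places 4 nowhere but r1c3 ⇒ r1c3=4.
Step 5. [r1c2∈{2}] only 2 remains possible at r1c2, so r1c2=2.
Step 6. [r3c5∈{3,5}] across row 3, 5 lands solely at r3c5 ⇒ r3c5=5.
Step 7. [r3c1∈{3,6}] r3c1 is the only open cell in row 3 admitting 3 ⇒ r3c1=3.
Step 8. [r2c6∈{1}] r2c6 is down to just 1. So r2c6=1.
Step 9. [r4c2∈{4}] only 4 remains possible at r4c2 ⇒ r4c2=4.
Step 10. [r4c5∈{3}] only 3 remains possible at r4c5, so r4c5=3.
Step 11. [r5c1∈{6}] r5c1's peers cover all but 6, so r5c1=6.
Step 12. [r1c6∈{5}] r1c6's peers cover all but 5. So r1c6=5.
Step 13. [r6c3∈{2}] r6c3's peers cover all but 2 ⇒ r6c3=2.
Step 14. [r5c6∈{4}] r5c6 is down to just 4 ⇒ r5c6=4.
Step 15. [r6c2∈{5}] r6c2 has the single candidate 5. So r6c2=5.
Step 16. [r1c5∈{6}] r1c5 has the single candidate 6. So r1c5=6.
Step 17. [r1c1∈{1}] r1c1's peers cover all but 1 ⇒ r1c1=1.
Step 18. [r3c3∈{6}] r3c3's peers cover all but 6, so r3c3=6.
Step 19. [r4c1∈{2}] nothing but 2 survives at r4c1. So r4c1=2.

Answer: 1 2 4 3 6 5 / 5 6 3 2 4 1 / 3 1 6 4 5 2 / 2 4 5 1 3 6 / 6 3 1 5 2 4 / 4 5 2 6 1 3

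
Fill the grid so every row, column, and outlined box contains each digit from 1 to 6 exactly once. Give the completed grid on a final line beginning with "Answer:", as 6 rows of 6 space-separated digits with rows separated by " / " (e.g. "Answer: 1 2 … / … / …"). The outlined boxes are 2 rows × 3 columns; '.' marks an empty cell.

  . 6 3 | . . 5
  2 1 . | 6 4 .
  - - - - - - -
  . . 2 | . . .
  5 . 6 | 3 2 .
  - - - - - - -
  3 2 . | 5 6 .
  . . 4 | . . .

Step 1. [r4c6∈{1,4}] r4c6 is the only open cell in row 4 admitting 1. So r4c6=1.
Step 2. [r3c4∈{4}] nothing but 4 survives at r3c4, so r3c4=4.
Step 3. [r6c5∈{1,3}] r6c5 is the only open cell in col 5 admitting 3. So r6c5=3.
Step 4. [r6c4∈{1,2}] box 6 places 1 nowhere but r6c4. So r6c4=1.
Step 5. [r3c5∈{5}] only 5 remains possible at r3c5, so r3c5=5.
Step 6. [r2c6∈{3}] r2c6 is down to just 3. So r2c6=3.
Step 7. [r6c6∈{2}] r6c6 has the single candidate 2, so r6c6=2.
Step 8. [r3c1∈{1}] r3c1 is down to just 1. So r3c1=1.
Step 9. [r3c6∈{6}] r3c6's peers cover all but 6 ⇒ r3c6=6.
Step 10. [r5c3∈{1}] nothing but 1 survives at r5c3 ⇒ r5c3=1.
Step 11. [r2c3∈{5}] only 5 remains possible at r2c3 ⇒ r2c3=5.
Step 12. [r1c4∈{2}] only 2 remains possible at r1c4, so r1c4=2.
Step 13. [r6c1∈{6}] nothing but 6 survives at r6c1 ⇒ r6c1=6.
Step 14. [r5c6∈{4}] only 4 remains possible at r5c6, so r5c6=4.
Step 15. [r3c2∈{3}] nothing but 3 survives at r3c2, so r3c2=3.
Step 16. [r1c5∈{1}] nothing but 1 survives at r1c5, so r1c5=1.
Step 17. [r1c1∈{4}] r1c1 has the single candidate 4 ⇒ r1c1=4.
Step 18. [r6c2∈{5}] nothing but 5 survives at r6c2, so r6c2=5.
Step 19. [r4c2∈{4}] r4c2 has the single candidate 4. So r4c2=4.

Answer: 4 6 3 2 1 5 / 2 1 5 6 4 3 / 1 3 2 4 5 6 / 5 4 6 3 2 1 / 3 2 1 5 6 4 / 6 5 4 1 3 2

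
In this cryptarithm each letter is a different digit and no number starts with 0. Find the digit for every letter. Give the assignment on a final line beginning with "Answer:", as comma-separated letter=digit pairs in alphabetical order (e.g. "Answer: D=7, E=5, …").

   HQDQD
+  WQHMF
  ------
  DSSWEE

Step 1. [col 1: D + F ≡ E (mod 10)] no forcing yet in column 1 (carry-in 0); D=1 is free and consistent — try it. So D=1.
Step 2. [col 1: D + F ≡ E (mod 10)] E=0 is one option consistent with column 1 (D + F ≡ E (mod 10), carry-in 0) — take it. So E=0.
Step 3. [col 1: D + F ≡ E (mod 10)] column 1: given D=1, E=0, carry-in 0, and digits 0,1 already taken and all letters distinct, D+F≡E (mod 10) forces F=9. So F=9.
Step 4. [col 2: Q + M ≡ E (mod 10)] column 2 (Q + M ≡ E (mod 10), carry-in 1) doesn't pin M yet; pick M=7 and continue, so M=7.
Step 5. [col 2: Q + M ≡ E (mod 10)] column 2 reads Q+M+carry(1)=E with M=7, E=0; with digits 0,1,7,9 already taken and all letters distinct, the only value for Q is 2 ⇒ Q=2.
Step 6. [col 3: D + H ≡ W (mod 10)] column 3 (D + H ≡ W (mod 10), carry-in 1) doesn't pin H yet; pick H=6 and continue. So H=6.
Step 7. [col 3: D + H ≡ W (mod 10)] in column 3 we have D+H≡W with carry-in 1; given D=1, H=6 and digits 0,1,2,6,7,9 already taken and all letters distinct, that pins W to 8 ⇒ W=8.
Step 8. [col 4: Q + Q ≡ S (mod 10)] from column 4 (Q=2, carry-in 0, digits 0,1,2,6,7,8,9 already taken and all letters distinct): S must equal 4, so S=4.

Answer: D=1, E=0, F=9, H=6, M=7, Q=2, S=4, W=8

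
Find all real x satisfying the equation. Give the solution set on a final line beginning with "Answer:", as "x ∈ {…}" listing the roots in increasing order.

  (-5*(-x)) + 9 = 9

Step 1. [(-5*(-x)) + 9 = 9] subtract 9: x sits inside (… + 9) ⇒ sub: -5*(-x) = 0.
Step 2. [-5*(-x) = 0] -5 out front; divide by -5, so div: -x = 0.
Step 3. [-x = 0] leading − — multiply by −1 ⇒ neg: x = 0.

Answer: x ∈ {0}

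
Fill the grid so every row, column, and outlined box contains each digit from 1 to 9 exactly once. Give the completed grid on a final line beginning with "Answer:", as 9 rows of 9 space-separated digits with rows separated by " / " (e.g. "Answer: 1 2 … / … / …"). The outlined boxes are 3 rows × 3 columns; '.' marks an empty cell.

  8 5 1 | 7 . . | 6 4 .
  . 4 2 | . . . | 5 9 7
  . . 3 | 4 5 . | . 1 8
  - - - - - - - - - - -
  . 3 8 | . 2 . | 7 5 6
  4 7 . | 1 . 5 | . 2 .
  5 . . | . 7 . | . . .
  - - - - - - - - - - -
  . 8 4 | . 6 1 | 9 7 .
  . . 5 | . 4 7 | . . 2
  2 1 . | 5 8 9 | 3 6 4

Step 1. [r6c8∈{3,8}] col 8 places 3 nowhere but r6c8, so r6c8=3.
Step 2. [r2c1∈{6}] only 6 remains possible at r2c1, so r2c1=6.
Step 3. [r6c4∈{6,8,9}] across col 4, 6 lands solely at r6c4, so r6c4=6.
Step 4. [r6c3∈{9}] r6c3 has the single candidate 9, so r6c3=9.
Step 5. [r6c7∈{1,4,8}] r6c7 is the only open cell in col 7 admitting 4 ⇒ r6c7=4.
Step 6. [r5c5∈{3,9}] row 5 places 3 nowhere but r5c5 ⇒ r5c5=3.
Step 7. [r8c4∈{3}] r8c4 is down to just 3, so r8c4=3.
Step 8. [r8c1∈{9}] nothing but 9 survives at r8c1. So r8c1=9.
Step 9. [r2c6∈{3,8}] r2c6 is the only open cell in row 2 admitting 3 ⇒ r2c6=3.
Step 10. [r3c7∈{2}] r3c7 is down to just 2 ⇒ r3c7=2.
Step 11. [r8c8∈{8}] r8c8 is down to just 8. So r8c8=8.
Step 12. [r2c5∈{1}] nothing but 1 survives at r2c5 ⇒ r2c5=1.
Step 13. [r6c6∈{8}] nothing but 8 survives at r6c6. So r6c6=8.
Step 14. [r3c2∈{9}] r3c2 is down to just 9. So r3c2=9.
Step 15. [r4c1∈{1}] r4c1 is down to just 1. So r4c1=1.
Step 16. [r6c9∈{1}] r6c9's peers cover all but 1. So r6c9=1.
Step 17. [r7c1∈{3}] r7c1 has the single candidate 3. So r7c1=3.
Step 18. [r1c5∈{9}] only 9 remains possible at r1c5 ⇒ r1c5=9.
Step 19. [r1c9∈{3}] nothing but 3 survives at r1c9 ⇒ r1c9=3.
Step 20. [r8c7∈{1}] r8c7 has the single candidate 1. So r8c7=1.
Step 21. [r5c3∈{6}] nothing but 6 survives at r5c3 ⇒ r5c3=6.
Step 22. [r7c4∈{2}] r7c4 has the single candidate 2 ⇒ r7c4=2.
Step 23. [r4c6∈{4}] only 4 remains possible at r4c6. So r4c6=4.
Step 24. [r7c9∈{5}] nothing but 5 survives at r7c9. So r7c9=5.
Step 25. [r4c4∈{9}] only 9 remains possible at r4c4. So r4c4=9.
Step 26. [r1c6∈{2}] r1c6's peers cover all but 2, so r1c6=2.
Step 27. [r6c2∈{2}] r6c2's peers cover all but 2. So r6c2=2.
Step 28. [r8c2∈{6}] r8c2 is down to just 6, so r8c2=6.
Step 29. [r3c1∈{7}] r3c1 is down to just 7 ⇒ r3c1=7.
Step 30. [r2c4∈{8}] r2c4 has the single candidate 8. So r2c4=8.
Step 31. [r9c3∈{7}] r9c3 is down to just 7. So r9c3=7.
Step 32. [r3c6∈{6}] nothing but 6 survives at r3c6 ⇒ r3c6=6.
Step 33. [r5c7∈{8}] r5c7 has the single candidate 8, so r5c7=8.
Step 34. [r5c9∈{9}] nothing but 9 survives at r5c9 ⇒ r5c9=9.

Answer: 8 5 1 7 9 2 6 4 3 / 6 4 2 8 1 3 5 9 7 / 7 9 3 4 5 6 2 1 8 / 1 3 8 9 2 4 7 5 6 / 4 7 6 1 3 5 8 2 9 / 5 2 9 6 7 8 4 3 1 / 3 8 4 2 6 1 9 7 5 / 9 6 5 3 4 7 1 8 2 / 2 1 7 5 8 9 3 6 4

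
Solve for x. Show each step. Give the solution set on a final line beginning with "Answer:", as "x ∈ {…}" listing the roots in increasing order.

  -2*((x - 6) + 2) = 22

Step 1. [-2*((x - 6) + 2) = 22] divide by the outer -2 ⇒ div: (x - 6) + 2 = -11.
Step 2. [(x - 6) + 2 = -11] subtract 2: x sits inside (… + 2). So sub: x - 6 = -13.
Step 3. [x - 6 = -13] peel the -6: add 6 from each side ⇒ sub: x = -7.

Answer: x ∈ {-7}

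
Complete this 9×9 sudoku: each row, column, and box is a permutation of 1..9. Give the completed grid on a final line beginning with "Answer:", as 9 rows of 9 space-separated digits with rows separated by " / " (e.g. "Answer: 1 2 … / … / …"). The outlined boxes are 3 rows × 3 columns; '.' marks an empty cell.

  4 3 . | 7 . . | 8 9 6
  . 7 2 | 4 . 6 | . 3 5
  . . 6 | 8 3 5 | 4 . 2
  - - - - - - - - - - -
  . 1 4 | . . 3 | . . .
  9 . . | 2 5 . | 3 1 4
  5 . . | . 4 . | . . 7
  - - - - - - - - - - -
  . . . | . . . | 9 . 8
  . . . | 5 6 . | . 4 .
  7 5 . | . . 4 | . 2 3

Step 1. [r8c9∈{1}] nothing but 1 survives at r8c9, so r8c9=1.
Step 2. [r5c2∈{6,8}] in row 5, 6 fits only at r5c2. So r5c2=6.
Step 3. [r4c5∈{7,8,9}] across row 4, 7 lands solely at r4c5 ⇒ r4c5=7.
Step 4. [r9c5∈{1,8,9}] r9c5 is the only open cell in col 5 admitting 8 ⇒ r9c5=8.
Step 5. [r7c1∈{1,2,3,6}] col 1 places 6 nowhere but r7c1, so r7c1=6.
Step 6. [r8c1∈{2,3,8}] across col 1, 3 lands solely at r8c1, so r8c1=3.
Step 7. [r7c3∈{1}] r7c3 has the single candidate 1, so r7c3=1.
Step 8. [r7c5∈{2}] r7c5 has the single candidate 2 ⇒ r7c5=2.
Step 9. [r8c2∈{2,8,9}] 2 has one home in row 8: r8c2. So r8c2=2.
Step 10. [r6c2∈{8}] r6c2's peers cover all but 8, so r6c2=8.
Step 11. [r6c8∈{6}] r6c8 is down to just 6. So r6c8=6.
Step 12. [r4c7∈{2,5}] col 7 places 5 nowhere but r4c7, so r4c7=5.
Step 13. [r7c6∈{7}] nothing but 7 survives at r7c6, so r7c6=7.
Step 14. [r8c6∈{9}] r8c6 has the single candidate 9. So r8c6=9.
Step 15. [r6c6∈{1}] r6c6 has the single candidate 1, so r6c6=1.
Step 16. [r2c7∈{1}] r2c7 is down to just 1, so r2c7=1.
Step 17. [r6c4∈{9}] r6c4's peers cover all but 9. So r6c4=9.
Step 18. [r8c7∈{7}] nothing but 7 survives at r8c7. So r8c7=7.
Step 19. [r9c4∈{1}] r9c4 has the single candidate 1 ⇒ r9c4=1.
Step 20. [r9c3∈{9}] nothing but 9 survives at r9c3 ⇒ r9c3=9.
Step 21. [r6c3∈{3}] only 3 remains possible at r6c3. So r6c3=3.
Step 22. [r6c7∈{2}] only 2 remains possible at r6c7. So r6c7=2.
Step 23. [r4c9∈{9}] nothing but 9 survives at r4c9, so r4c9=9.
Step 24. [r1c5∈{1}] r1c5 has the single candidate 1. So r1c5=1.
Step 25. [r9c7∈{6}] r9c7's peers cover all but 6, so r9c7=6.
Step 26. [r4c1∈{2}] r4c1's peers cover all but 2, so r4c1=2.
Step 27. [r3c1∈{1}] only 1 remains possible at r3c1 ⇒ r3c1=1.
Step 28. [r4c8∈{8}] r4c8's peers cover all but 8 ⇒ r4c8=8.
Step 29. [r2c1∈{8}] only 8 remains possible at r2c1. So r2c1=8.
Step 30. [r5c6∈{8}] r5c6's peers cover all but 8, so r5c6=8.
Step 31. [r7c8∈{5}] r7c8 has the single candidate 5. So r7c8=5.
Step 32. [r4c4∈{6}] only 6 remains possible at r4c4 ⇒ r4c4=6.
Step 33. [r2c5∈{9}] nothing but 9 survives at r2c5. So r2c5=9.
Step 34. [r3c2∈{9}] only 9 remains possible at r3c2 ⇒ r3c2=9.
Step 35. [r7c4∈{3}] r7c4 is down to just 3. So r7c4=3.
Step 36. [r7c2∈{4}] only 4 remains possible at r7c2. So r7c2=4.
Step 37. [r5c3∈{7}] only 7 remains possible at r5c3, so r5c3=7.
Step 38. [r8c3∈{8}] r8c3 is down to just 8. So r8c3=8.
Step 39. [r1c6∈{2}] nothing but 2 survives at r1c6, so r1c6=2.
Step 40. [r1c3∈{5}] r1c3 has the single candidate 5. So r1c3=5.
Step 41. [r3c8∈{7}] only 7 remains possible at r3c8, so r3c8=7.

Answer: 4 3 5 7 1 2 8 9 6 / 8 7 2 4 9 6 1 3 5 / 1 9 6 8 3 5 4 7 2 / 2 1 4 6 7 3 5 8 9 / 9 6 7 2 5 8 3 1 4 / 5 8 3 9 4 1 2 6 7 / 6 4 1 3 2 7 9 5 8 / 3 2 8 5 6 9 7 4 1 / 7 5 9 1 8 4 6 2 3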